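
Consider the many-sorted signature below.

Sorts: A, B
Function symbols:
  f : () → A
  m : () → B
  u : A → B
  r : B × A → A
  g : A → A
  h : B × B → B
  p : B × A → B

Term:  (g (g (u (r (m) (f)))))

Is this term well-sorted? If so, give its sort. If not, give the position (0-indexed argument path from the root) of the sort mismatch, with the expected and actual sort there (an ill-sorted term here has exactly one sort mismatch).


ill-sorted at position [0, 0]: expected A, got B

        (m) : B
        (f) : A
      (r (m) (f)) : A
    (u (r (m) (f))) : B
  (g (u (r (m) (f)))) : ✗ arg 0 at [0, 0] has sort B, expected A


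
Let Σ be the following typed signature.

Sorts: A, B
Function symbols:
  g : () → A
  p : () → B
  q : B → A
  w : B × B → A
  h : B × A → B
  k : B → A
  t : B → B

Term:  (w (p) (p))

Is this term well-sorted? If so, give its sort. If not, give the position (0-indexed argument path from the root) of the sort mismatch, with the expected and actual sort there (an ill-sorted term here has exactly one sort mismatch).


well-sorted; sort = A

  (p) : B
  (p) : B
(w (p) (p)) : A


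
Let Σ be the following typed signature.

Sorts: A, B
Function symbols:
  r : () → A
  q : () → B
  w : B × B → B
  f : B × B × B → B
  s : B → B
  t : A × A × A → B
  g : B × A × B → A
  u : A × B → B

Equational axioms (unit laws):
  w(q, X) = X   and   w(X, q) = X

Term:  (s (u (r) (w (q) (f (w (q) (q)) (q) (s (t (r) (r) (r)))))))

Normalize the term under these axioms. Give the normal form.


normal form = (s (u (r) (f (q) (q) (s (t (r) (r) (r))))))

1. (s (u (r) (w (q) (f (w (q) (q)) (q) (s (t (r) (r) (r)))))))  →  (s (u (r) (f (w (q) (q)) (q) (s (t (r) (r) (r))))))
2. (s (u (r) (f (w (q) (q)) (q) (s (t (r) (r) (r))))))  →  (s (u (r) (f (q) (q) (s (t (r) (r) (r))))))


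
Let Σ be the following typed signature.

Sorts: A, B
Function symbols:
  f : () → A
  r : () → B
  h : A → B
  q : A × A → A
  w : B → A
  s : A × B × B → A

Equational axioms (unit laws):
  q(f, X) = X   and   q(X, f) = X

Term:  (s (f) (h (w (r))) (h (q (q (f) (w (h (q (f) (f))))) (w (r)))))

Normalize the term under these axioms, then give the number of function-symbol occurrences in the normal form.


size = 12

1. (s (f) (h (w (r))) (h (q (q (f) (w (h (q (f) (f))))) (w (r)))))  →  (s (f) (h (w (r))) (h (q (w (h (q (f) (f)))) (w (r)))))
2. (s (f) (h (w (r))) (h (q (w (h (q (f) (f)))) (w (r)))))  →  (s (f) (h (w (r))) (h (q (w (h (f))) (w (r)))))
normal form: (s (f) (h (w (r))) (h (q (w (h (f))) (w (r)))))


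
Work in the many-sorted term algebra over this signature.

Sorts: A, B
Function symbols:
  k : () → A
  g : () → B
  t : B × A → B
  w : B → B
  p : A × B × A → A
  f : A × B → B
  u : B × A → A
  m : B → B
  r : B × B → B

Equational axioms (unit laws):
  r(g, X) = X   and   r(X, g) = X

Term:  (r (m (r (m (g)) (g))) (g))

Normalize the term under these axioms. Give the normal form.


normal form = (m (m (g)))

1. (r (m (r (m (g)) (g))) (g))  →  (m (r (m (g)) (g)))
2. (m (r (m (g)) (g)))  →  (m (m (g)))


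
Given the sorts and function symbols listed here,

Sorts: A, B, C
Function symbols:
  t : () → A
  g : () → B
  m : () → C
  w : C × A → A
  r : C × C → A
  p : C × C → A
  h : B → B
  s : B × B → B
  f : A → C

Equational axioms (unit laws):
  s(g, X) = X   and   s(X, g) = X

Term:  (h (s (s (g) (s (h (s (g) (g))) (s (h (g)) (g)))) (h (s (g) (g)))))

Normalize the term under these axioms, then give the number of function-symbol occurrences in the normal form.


size = 9

1. (h (s (s (g) (s (h (s (g) (g))) (s (h (g)) (g)))) (h (s (g) (g)))))  →  (h (s (s (h (s (g) (g))) (s (h (g)) (g))) (h (s (g) (g)))))
2. (h (s (s (h (s (g) (g))) (s (h (g)) (g))) (h (s (g) (g)))))  →  (h (s (s (h (g)) (s (h (g)) (g))) (h (s (g) (g)))))
3. (h (s (s (h (g)) (s (h (g)) (g))) (h (s (g) (g)))))  →  (h (s (s (h (g)) (h (g))) (h (s (g) (g)))))
4. (h (s (s (h (g)) (h (g))) (h (s (g) (g)))))  →  (h (s (s (h (g)) (h (g))) (h (g))))
normal form: (h (s (s (h (g)) (h (g))) (h (g))))


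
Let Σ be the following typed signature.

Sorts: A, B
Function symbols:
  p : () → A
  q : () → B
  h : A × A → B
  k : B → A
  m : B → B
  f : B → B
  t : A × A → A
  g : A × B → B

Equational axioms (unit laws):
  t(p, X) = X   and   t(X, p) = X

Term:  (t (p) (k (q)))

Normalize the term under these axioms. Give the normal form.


normal form = (k (q))

1. (t (p) (k (q)))  →  (k (q))


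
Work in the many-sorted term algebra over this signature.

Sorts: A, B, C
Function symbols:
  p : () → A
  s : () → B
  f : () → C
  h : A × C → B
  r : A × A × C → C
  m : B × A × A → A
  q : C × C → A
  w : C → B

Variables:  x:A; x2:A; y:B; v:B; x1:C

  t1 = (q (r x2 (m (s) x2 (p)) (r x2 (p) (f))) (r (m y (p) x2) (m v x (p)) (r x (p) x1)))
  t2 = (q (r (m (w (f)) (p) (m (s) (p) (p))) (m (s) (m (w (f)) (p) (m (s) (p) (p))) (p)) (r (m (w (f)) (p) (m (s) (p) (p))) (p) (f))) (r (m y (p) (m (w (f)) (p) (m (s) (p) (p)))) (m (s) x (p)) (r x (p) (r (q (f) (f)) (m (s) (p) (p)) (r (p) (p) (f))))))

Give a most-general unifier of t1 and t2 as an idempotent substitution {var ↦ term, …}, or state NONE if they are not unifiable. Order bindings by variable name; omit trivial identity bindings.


{v ↦ (s), x1 ↦ (r (q (f) (f)) (m (s) (p) (p)) (r (p) (p) (f))), x2 ↦ (m (w (f)) (p) (m (s) (p) (p)))}


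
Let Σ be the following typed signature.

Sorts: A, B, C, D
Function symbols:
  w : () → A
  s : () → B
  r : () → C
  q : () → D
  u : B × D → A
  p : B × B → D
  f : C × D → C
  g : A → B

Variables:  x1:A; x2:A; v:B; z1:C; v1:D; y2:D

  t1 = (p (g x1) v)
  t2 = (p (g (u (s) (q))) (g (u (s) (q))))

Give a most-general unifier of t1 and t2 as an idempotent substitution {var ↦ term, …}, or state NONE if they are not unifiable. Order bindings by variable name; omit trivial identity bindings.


{v ↦ (g (u (s) (q))), x1 ↦ (u (s) (q))}


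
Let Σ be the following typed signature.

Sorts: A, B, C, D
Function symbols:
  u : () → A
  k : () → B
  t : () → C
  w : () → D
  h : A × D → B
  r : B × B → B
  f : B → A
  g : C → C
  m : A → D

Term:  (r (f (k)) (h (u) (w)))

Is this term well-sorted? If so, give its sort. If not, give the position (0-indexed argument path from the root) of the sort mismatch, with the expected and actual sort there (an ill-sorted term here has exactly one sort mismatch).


    (k) : B
  (f (k)) : A
    (u) : A
    (w) : D
  (h (u) (w)) : B
(r (f (k)) (h (u) (w))) : ✗ arg 0 at [0] has sort A, expected B

ill-sorted at position [0]: expected B, got A


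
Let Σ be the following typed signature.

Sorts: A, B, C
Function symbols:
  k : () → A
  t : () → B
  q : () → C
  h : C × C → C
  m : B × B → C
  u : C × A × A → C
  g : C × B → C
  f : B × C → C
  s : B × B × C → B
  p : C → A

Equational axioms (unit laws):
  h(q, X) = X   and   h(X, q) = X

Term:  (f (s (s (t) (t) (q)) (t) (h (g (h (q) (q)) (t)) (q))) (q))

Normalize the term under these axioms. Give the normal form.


1. (f (s (s (t) (t) (q)) (t) (h (g (h (q) (q)) (t)) (q))) (q))  →  (f (s (s (t) (t) (q)) (t) (g (h (q) (q)) (t))) (q))
2. (f (s (s (t) (t) (q)) (t) (g (h (q) (q)) (t))) (q))  →  (f (s (s (t) (t) (q)) (t) (g (q) (t))) (q))

normal form = (f (s (s (t) (t) (q)) (t) (g (q) (t))) (q))


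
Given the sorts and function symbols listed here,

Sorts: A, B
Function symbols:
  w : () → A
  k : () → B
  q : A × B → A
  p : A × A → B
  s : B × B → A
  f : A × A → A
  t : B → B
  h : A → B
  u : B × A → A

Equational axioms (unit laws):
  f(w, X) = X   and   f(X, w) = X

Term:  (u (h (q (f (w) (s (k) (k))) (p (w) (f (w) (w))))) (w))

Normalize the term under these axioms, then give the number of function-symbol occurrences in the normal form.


1. (u (h (q (f (w) (s (k) (k))) (p (w) (f (w) (w))))) (w))  →  (u (h (q (s (k) (k)) (p (w) (f (w) (w))))) (w))
2. (u (h (q (s (k) (k)) (p (w) (f (w) (w))))) (w))  →  (u (h (q (s (k) (k)) (p (w) (w)))) (w))
normal form: (u (h (q (s (k) (k)) (p (w) (w)))) (w))

size = 10


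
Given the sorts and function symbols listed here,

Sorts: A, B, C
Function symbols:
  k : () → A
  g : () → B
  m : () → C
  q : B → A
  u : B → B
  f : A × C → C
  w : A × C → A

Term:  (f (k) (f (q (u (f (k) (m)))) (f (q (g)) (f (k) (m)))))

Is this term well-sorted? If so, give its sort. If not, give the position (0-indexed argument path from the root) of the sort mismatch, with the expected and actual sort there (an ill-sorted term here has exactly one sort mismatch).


ill-sorted at position [1, 0, 0, 0]: expected B, got C

  (k) : A
          (k) : A
          (m) : C
        (f (k) (m)) : C
      (u (f (k) (m))) : ✗ arg 0 at [1, 0, 0, 0] has sort C, expected B
        (g) : B
      (q (g)) : A
        (k) : A
        (m) : C
      (f (k) (m)) : C
    (f (q (g)) (f (k) (m))) : C


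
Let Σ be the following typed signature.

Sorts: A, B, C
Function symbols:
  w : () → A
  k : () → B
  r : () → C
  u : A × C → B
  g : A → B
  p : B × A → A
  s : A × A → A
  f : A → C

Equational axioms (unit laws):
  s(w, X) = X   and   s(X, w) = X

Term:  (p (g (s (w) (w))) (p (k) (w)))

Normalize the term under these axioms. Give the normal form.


1. (p (g (s (w) (w))) (p (k) (w)))  →  (p (g (w)) (p (k) (w)))

normal form = (p (g (w)) (p (k) (w)))


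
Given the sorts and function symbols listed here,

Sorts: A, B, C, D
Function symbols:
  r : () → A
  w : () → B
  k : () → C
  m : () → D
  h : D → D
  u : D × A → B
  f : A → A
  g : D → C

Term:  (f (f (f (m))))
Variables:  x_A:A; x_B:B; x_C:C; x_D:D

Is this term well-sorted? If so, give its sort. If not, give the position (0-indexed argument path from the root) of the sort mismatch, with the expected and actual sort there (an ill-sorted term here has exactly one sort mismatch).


ill-sorted at position [0, 0, 0]: expected A, got D

      (m) : D
    (f (m)) : ✗ arg 0 at [0, 0, 0] has sort D, expected A


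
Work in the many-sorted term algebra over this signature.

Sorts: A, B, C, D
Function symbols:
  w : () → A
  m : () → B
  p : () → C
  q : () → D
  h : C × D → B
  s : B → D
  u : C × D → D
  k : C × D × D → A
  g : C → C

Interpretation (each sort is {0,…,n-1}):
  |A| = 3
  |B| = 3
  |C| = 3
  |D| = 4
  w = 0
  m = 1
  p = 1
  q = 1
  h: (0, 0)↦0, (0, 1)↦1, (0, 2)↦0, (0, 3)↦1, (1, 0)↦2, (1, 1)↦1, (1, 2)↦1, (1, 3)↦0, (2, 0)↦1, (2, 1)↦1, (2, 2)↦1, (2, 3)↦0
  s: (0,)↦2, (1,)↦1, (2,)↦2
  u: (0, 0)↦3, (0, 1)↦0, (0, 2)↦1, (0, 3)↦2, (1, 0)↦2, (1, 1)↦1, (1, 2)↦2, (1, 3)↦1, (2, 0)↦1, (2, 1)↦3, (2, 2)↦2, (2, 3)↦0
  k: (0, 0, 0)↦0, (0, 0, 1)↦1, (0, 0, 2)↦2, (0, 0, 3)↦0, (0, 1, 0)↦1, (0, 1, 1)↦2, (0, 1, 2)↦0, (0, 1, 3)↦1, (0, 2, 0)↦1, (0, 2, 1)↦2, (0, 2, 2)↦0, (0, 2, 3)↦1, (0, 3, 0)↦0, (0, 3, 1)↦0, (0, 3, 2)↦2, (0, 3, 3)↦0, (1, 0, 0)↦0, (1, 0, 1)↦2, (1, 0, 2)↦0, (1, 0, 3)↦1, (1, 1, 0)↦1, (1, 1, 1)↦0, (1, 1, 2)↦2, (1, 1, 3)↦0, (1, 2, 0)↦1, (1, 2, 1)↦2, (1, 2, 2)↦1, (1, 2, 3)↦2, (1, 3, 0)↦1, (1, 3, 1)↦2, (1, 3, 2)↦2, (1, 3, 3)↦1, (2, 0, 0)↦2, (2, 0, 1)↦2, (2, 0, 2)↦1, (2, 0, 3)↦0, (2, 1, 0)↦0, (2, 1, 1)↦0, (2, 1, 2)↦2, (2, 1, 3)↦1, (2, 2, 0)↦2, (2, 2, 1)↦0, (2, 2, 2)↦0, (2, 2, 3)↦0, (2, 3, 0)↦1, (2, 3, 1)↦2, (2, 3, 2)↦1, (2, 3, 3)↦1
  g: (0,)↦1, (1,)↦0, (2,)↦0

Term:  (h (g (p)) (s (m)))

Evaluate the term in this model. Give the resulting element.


value = 1

  p = 1
  (g (p)) = g(1,) = 0
  m = 1
  (s (m)) = s(1,) = 1
  (h (g (p)) (s (m))) = h(0, 1) = 1


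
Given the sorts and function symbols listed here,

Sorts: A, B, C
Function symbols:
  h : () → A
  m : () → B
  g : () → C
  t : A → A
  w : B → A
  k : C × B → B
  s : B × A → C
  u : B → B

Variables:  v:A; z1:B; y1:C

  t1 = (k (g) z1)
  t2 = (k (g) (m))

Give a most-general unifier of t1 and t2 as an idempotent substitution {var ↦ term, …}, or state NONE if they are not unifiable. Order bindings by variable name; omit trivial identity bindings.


{z1 ↦ (m)}


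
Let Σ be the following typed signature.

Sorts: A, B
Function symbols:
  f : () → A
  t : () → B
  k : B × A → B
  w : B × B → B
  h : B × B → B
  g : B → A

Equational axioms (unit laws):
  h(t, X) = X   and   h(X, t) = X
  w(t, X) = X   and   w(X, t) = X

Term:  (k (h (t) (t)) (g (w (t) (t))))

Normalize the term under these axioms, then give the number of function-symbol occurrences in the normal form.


size = 4

1. (k (h (t) (t)) (g (w (t) (t))))  →  (k (t) (g (w (t) (t))))
2. (k (t) (g (w (t) (t))))  →  (k (t) (g (t)))
normal form: (k (t) (g (t)))


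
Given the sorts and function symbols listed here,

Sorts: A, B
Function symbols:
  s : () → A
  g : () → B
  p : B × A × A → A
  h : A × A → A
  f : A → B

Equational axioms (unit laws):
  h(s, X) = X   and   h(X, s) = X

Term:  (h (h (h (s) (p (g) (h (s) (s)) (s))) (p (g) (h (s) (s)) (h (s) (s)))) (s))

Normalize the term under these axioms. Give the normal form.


normal form = (h (p (g) (s) (s)) (p (g) (s) (s)))

1. (h (h (h (s) (p (g) (h (s) (s)) (s))) (p (g) (h (s) (s)) (h (s) (s)))) (s))  →  (h (h (s) (p (g) (h (s) (s)) (s))) (p (g) (h (s) (s)) (h (s) (s))))
2. (h (h (s) (p (g) (h (s) (s)) (s))) (p (g) (h (s) (s)) (h (s) (s))))  →  (h (p (g) (h (s) (s)) (s)) (p (g) (h (s) (s)) (h (s) (s))))
3. (h (p (g) (h (s) (s)) (s)) (p (g) (h (s) (s)) (h (s) (s))))  →  (h (p (g) (s) (s)) (p (g) (h (s) (s)) (h (s) (s))))
4. (h (p (g) (s) (s)) (p (g) (h (s) (s)) (h (s) (s))))  →  (h (p (g) (s) (s)) (p (g) (s) (h (s) (s))))
5. (h (p (g) (s) (s)) (p (g) (s) (h (s) (s))))  →  (h (p (g) (s) (s)) (p (g) (s) (s)))


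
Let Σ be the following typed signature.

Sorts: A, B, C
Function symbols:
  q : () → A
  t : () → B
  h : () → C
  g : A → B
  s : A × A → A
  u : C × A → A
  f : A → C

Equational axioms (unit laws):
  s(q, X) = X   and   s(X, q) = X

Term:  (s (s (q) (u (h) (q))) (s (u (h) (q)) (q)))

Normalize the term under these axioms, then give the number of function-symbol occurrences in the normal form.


1. (s (s (q) (u (h) (q))) (s (u (h) (q)) (q)))  →  (s (u (h) (q)) (s (u (h) (q)) (q)))
2. (s (u (h) (q)) (s (u (h) (q)) (q)))  →  (s (u (h) (q)) (u (h) (q)))
normal form: (s (u (h) (q)) (u (h) (q)))

size = 7


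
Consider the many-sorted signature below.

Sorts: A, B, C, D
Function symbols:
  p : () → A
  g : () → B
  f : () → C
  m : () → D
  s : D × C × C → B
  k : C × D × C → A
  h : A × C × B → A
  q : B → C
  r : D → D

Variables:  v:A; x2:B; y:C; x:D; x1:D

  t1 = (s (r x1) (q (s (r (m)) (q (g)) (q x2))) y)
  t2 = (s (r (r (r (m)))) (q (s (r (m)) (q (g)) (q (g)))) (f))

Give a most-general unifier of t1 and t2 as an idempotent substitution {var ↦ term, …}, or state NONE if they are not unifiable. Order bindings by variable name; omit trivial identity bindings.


{x1 ↦ (r (r (m))), x2 ↦ (g), y ↦ (f)}


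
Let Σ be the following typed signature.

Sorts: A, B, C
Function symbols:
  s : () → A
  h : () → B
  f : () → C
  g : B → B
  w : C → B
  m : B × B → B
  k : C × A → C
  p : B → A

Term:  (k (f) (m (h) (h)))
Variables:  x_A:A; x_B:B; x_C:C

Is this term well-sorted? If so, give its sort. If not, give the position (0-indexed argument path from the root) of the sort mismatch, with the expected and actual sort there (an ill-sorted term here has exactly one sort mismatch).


ill-sorted at position [1]: expected A, got B

  (f) : C
    (h) : B
    (h) : B
  (m (h) (h)) : B
(k (f) (m (h) (h))) : ✗ arg 1 at [1] has sort B, expected A


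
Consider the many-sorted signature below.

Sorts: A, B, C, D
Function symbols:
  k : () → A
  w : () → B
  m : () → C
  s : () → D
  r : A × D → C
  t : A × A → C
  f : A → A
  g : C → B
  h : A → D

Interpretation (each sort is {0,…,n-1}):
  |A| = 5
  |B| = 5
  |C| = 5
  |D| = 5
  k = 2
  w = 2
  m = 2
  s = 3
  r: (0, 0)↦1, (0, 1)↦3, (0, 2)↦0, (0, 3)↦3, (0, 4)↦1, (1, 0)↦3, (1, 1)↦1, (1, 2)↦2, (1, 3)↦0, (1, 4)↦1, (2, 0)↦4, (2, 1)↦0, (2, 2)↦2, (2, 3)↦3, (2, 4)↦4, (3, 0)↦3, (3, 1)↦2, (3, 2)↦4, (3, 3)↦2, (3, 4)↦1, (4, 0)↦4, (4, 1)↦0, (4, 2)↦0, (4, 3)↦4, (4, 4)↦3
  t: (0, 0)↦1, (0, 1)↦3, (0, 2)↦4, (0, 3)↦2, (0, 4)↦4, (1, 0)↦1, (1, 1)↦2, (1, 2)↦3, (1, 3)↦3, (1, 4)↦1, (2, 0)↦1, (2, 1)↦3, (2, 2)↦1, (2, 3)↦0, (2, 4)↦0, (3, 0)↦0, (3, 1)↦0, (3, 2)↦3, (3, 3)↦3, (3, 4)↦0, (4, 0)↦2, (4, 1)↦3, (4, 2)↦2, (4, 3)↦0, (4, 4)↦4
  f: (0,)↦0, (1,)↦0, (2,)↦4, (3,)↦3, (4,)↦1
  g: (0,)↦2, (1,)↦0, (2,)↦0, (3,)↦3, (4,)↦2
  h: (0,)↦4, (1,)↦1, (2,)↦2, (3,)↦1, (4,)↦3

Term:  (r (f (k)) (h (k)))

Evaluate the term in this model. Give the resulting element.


value = 0

  k = 2
  (f (k)) = f(2,) = 4
  k = 2
  (h (k)) = h(2,) = 2
  (r (f (k)) (h (k))) = r(4, 2) = 0


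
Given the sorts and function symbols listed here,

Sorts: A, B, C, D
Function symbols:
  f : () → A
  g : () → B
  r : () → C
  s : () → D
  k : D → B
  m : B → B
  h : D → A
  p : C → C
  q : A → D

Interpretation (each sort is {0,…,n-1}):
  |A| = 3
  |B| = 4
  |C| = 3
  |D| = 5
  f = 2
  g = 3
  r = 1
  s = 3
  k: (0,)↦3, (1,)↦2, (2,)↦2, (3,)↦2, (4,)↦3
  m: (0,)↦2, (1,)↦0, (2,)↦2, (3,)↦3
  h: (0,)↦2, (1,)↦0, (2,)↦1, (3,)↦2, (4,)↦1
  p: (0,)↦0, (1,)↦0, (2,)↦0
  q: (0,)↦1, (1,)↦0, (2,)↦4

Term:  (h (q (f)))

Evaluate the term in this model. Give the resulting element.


value = 1

  f = 2
  (q (f)) = q(2,) = 4
  (h (q (f))) = h(4,) = 1


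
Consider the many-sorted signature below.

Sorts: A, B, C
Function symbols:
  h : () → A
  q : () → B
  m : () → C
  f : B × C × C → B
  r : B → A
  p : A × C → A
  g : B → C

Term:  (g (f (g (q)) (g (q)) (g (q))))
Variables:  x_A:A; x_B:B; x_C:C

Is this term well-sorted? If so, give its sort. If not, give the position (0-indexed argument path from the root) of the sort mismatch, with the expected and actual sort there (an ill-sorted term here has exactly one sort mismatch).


ill-sorted at position [0, 0]: expected B, got C

      (q) : B
    (g (q)) : C
      (q) : B
    (g (q)) : C
      (q) : B
    (g (q)) : C
  (f (g (q)) (g (q)) (g (q))) : ✗ arg 0 at [0, 0] has sort C, expected B


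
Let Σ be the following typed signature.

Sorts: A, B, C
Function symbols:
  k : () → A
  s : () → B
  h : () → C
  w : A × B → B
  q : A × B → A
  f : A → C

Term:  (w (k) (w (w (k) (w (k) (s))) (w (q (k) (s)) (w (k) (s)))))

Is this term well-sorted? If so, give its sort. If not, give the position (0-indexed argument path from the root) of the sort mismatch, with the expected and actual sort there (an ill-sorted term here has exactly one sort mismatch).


ill-sorted at position [1, 0]: expected A, got B

  (k) : A
      (k) : A
        (k) : A
        (s) : B
      (w (k) (s)) : B
    (w (k) (w (k) (s))) : B
        (k) : A
        (s) : B
      (q (k) (s)) : A
        (k) : A
        (s) : B
      (w (k) (s)) : B
    (w (q (k) (s)) (w (k) (s))) : B
  (w (w (k) (w (k) (s))) (w (q (k) (s)) (w (k) (s)))) : ✗ arg 0 at [1, 0] has sort B, expected A


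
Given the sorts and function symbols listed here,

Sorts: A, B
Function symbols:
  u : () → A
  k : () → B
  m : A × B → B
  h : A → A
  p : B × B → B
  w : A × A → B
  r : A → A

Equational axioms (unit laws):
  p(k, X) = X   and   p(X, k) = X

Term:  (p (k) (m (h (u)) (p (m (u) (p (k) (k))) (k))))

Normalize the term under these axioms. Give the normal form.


normal form = (m (h (u)) (m (u) (k)))

1. (p (k) (m (h (u)) (p (m (u) (p (k) (k))) (k))))  →  (m (h (u)) (p (m (u) (p (k) (k))) (k)))
2. (m (h (u)) (p (m (u) (p (k) (k))) (k)))  →  (m (h (u)) (m (u) (p (k) (k))))
3. (m (h (u)) (m (u) (p (k) (k))))  →  (m (h (u)) (m (u) (k)))


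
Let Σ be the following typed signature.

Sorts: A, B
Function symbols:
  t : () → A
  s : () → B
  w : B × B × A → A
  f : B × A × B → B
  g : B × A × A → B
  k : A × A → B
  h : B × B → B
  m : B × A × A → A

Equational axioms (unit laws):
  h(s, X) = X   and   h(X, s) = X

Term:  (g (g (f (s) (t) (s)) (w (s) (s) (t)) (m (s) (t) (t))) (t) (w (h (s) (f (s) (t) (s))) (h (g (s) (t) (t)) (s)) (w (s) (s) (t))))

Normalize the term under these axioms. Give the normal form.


normal form = (g (g (f (s) (t) (s)) (w (s) (s) (t)) (m (s) (t) (t))) (t) (w (f (s) (t) (s)) (g (s) (t) (t)) (w (s) (s) (t))))

1. (g (g (f (s) (t) (s)) (w (s) (s) (t)) (m (s) (t) (t))) (t) (w (h (s) (f (s) (t) (s))) (h (g (s) (t) (t)) (s)) (w (s) (s) (t))))  →  (g (g (f (s) (t) (s)) (w (s) (s) (t)) (m (s) (t) (t))) (t) (w (f (s) (t) (s)) (h (g (s) (t) (t)) (s)) (w (s) (s) (t))))
2. (g (g (f (s) (t) (s)) (w (s) (s) (t)) (m (s) (t) (t))) (t) (w (f (s) (t) (s)) (h (g (s) (t) (t)) (s)) (w (s) (s) (t))))  →  (g (g (f (s) (t) (s)) (w (s) (s) (t)) (m (s) (t) (t))) (t) (w (f (s) (t) (s)) (g (s) (t) (t)) (w (s) (s) (t))))


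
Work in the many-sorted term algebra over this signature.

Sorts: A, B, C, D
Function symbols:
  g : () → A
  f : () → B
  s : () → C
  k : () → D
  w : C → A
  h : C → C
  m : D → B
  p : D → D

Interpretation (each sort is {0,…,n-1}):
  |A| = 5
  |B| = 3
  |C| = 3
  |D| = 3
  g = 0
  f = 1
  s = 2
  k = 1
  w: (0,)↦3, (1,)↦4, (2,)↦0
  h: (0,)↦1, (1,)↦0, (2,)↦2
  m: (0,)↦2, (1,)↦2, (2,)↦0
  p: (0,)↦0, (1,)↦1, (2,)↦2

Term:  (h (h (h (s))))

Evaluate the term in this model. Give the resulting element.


value = 2

  s = 2
  (h (s)) = h(2,) = 2
  (h (h (s))) = h(2,) = 2
  (h (h (h (s)))) = h(2,) = 2


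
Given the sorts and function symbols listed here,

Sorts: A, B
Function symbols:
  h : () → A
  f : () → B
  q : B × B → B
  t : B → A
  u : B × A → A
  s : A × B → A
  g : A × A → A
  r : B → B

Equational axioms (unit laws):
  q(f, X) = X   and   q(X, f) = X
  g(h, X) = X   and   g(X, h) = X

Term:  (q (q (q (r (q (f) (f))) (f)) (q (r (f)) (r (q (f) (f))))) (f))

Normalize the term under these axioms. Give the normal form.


1. (q (q (q (r (q (f) (f))) (f)) (q (r (f)) (r (q (f) (f))))) (f))  →  (q (q (r (q (f) (f))) (f)) (q (r (f)) (r (q (f) (f)))))
2. (q (q (r (q (f) (f))) (f)) (q (r (f)) (r (q (f) (f)))))  →  (q (r (q (f) (f))) (q (r (f)) (r (q (f) (f)))))
3. (q (r (q (f) (f))) (q (r (f)) (r (q (f) (f)))))  →  (q (r (f)) (q (r (f)) (r (q (f) (f)))))
4. (q (r (f)) (q (r (f)) (r (q (f) (f)))))  →  (q (r (f)) (q (r (f)) (r (f))))

normal form = (q (r (f)) (q (r (f)) (r (f))))


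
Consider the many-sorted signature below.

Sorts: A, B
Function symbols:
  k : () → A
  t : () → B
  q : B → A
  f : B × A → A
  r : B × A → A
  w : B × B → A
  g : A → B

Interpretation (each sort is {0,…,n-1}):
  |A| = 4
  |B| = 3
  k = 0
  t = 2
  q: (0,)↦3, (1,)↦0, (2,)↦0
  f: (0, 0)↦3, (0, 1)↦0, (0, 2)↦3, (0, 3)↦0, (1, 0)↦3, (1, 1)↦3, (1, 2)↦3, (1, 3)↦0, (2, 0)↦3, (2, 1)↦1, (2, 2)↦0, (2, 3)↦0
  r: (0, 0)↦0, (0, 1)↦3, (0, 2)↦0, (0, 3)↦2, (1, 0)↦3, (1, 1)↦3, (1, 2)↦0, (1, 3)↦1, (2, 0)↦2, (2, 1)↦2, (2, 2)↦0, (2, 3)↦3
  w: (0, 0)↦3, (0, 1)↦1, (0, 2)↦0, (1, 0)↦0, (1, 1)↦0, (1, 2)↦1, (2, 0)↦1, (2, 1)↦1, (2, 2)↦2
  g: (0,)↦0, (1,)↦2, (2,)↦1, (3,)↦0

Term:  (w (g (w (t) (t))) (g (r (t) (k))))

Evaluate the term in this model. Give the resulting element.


  t = 2
  t = 2
  (w (t) (t)) = w(2, 2) = 2
  (g (w (t) (t))) = g(2,) = 1
  t = 2
  k = 0
  (r (t) (k)) = r(2, 0) = 2
  (g (r (t) (k))) = g(2,) = 1
  (w (g (w (t) (t))) (g (r (t) (k)))) = w(1, 1) = 0

value = 0


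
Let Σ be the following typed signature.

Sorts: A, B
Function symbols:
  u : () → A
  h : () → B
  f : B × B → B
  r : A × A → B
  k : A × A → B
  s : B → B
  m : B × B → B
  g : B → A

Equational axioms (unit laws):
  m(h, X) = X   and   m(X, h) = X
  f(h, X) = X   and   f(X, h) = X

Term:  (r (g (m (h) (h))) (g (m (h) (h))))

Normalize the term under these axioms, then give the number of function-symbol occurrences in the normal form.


size = 5

1. (r (g (m (h) (h))) (g (m (h) (h))))  →  (r (g (h)) (g (m (h) (h))))
2. (r (g (h)) (g (m (h) (h))))  →  (r (g (h)) (g (h)))
normal form: (r (g (h)) (g (h)))


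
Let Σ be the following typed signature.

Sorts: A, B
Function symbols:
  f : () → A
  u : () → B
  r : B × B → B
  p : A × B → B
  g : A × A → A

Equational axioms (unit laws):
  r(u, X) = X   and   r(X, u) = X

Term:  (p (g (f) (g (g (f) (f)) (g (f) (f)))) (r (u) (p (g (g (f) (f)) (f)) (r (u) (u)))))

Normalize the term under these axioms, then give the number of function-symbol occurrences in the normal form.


1. (p (g (f) (g (g (f) (f)) (g (f) (f)))) (r (u) (p (g (g (f) (f)) (f)) (r (u) (u)))))  →  (p (g (f) (g (g (f) (f)) (g (f) (f)))) (p (g (g (f) (f)) (f)) (r (u) (u))))
2. (p (g (f) (g (g (f) (f)) (g (f) (f)))) (p (g (g (f) (f)) (f)) (r (u) (u))))  →  (p (g (f) (g (g (f) (f)) (g (f) (f)))) (p (g (g (f) (f)) (f)) (u)))
normal form: (p (g (f) (g (g (f) (f)) (g (f) (f)))) (p (g (g (f) (f)) (f)) (u)))

size = 17


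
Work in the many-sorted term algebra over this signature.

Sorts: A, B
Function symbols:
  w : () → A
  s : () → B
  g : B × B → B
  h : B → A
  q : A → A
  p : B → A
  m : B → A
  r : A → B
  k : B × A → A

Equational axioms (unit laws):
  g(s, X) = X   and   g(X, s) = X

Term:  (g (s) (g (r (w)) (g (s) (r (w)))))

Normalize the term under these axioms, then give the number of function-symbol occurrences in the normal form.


1. (g (s) (g (r (w)) (g (s) (r (w)))))  →  (g (r (w)) (g (s) (r (w))))
2. (g (r (w)) (g (s) (r (w))))  →  (g (r (w)) (r (w)))
normal form: (g (r (w)) (r (w)))

size = 5


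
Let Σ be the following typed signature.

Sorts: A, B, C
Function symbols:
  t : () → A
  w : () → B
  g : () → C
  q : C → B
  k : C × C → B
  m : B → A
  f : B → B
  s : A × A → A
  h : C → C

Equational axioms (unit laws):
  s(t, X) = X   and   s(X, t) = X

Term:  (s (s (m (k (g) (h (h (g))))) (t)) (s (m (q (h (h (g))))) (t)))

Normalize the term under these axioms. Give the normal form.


1. (s (s (m (k (g) (h (h (g))))) (t)) (s (m (q (h (h (g))))) (t)))  →  (s (m (k (g) (h (h (g))))) (s (m (q (h (h (g))))) (t)))
2. (s (m (k (g) (h (h (g))))) (s (m (q (h (h (g))))) (t)))  →  (s (m (k (g) (h (h (g))))) (m (q (h (h (g))))))

normal form = (s (m (k (g) (h (h (g))))) (m (q (h (h (g))))))


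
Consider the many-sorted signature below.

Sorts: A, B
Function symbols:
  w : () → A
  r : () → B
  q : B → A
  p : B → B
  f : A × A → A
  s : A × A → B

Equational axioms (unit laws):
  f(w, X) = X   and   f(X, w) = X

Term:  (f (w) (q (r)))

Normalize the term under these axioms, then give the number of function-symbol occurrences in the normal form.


size = 2

1. (f (w) (q (r)))  →  (q (r))
normal form: (q (r))


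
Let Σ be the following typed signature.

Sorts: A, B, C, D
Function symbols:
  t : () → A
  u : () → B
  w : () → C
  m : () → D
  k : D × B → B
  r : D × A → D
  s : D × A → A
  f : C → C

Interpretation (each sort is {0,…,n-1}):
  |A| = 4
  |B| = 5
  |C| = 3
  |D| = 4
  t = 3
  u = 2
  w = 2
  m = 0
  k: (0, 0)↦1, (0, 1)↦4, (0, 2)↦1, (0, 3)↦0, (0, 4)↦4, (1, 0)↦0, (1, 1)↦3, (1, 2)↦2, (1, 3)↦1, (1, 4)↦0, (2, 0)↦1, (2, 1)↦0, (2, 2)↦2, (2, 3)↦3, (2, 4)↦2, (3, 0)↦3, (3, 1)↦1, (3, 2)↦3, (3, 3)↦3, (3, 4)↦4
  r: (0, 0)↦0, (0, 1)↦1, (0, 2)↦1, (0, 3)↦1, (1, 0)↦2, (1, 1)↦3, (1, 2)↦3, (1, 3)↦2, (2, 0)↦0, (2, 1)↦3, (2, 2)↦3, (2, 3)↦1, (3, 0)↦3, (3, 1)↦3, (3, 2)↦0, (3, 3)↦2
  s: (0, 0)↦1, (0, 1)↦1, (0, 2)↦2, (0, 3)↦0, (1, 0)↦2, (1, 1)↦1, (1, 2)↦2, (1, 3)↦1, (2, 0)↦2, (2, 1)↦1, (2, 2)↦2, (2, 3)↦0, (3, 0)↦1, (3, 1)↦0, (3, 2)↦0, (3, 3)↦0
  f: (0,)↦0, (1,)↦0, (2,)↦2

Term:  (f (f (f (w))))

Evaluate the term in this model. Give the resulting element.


value = 2

  w = 2
  (f (w)) = f(2,) = 2
  (f (f (w))) = f(2,) = 2
  (f (f (f (w)))) = f(2,) = 2


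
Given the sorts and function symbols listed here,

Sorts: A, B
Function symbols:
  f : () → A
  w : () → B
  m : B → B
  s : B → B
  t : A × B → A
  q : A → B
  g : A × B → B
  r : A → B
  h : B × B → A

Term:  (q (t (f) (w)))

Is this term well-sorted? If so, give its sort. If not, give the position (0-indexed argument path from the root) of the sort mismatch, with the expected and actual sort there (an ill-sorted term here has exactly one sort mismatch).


    (f) : A
    (w) : B
  (t (f) (w)) : A
(q (t (f) (w))) : B

well-sorted; sort = B


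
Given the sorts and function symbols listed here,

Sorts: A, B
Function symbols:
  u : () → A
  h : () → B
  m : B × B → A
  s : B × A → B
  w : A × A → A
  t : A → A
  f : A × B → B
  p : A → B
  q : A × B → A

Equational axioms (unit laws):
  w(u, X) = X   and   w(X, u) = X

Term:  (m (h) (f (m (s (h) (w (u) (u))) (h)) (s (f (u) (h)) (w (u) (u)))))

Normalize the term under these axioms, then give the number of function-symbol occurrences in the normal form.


1. (m (h) (f (m (s (h) (w (u) (u))) (h)) (s (f (u) (h)) (w (u) (u)))))  →  (m (h) (f (m (s (h) (u)) (h)) (s (f (u) (h)) (w (u) (u)))))
2. (m (h) (f (m (s (h) (u)) (h)) (s (f (u) (h)) (w (u) (u)))))  →  (m (h) (f (m (s (h) (u)) (h)) (s (f (u) (h)) (u))))
normal form: (m (h) (f (m (s (h) (u)) (h)) (s (f (u) (h)) (u))))

size = 13


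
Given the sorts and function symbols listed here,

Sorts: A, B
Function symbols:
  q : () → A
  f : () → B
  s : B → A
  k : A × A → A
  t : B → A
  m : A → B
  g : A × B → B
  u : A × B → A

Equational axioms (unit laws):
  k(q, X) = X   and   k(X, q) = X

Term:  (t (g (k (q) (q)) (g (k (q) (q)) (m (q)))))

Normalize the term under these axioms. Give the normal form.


normal form = (t (g (q) (g (q) (m (q)))))

1. (t (g (k (q) (q)) (g (k (q) (q)) (m (q)))))  →  (t (g (q) (g (k (q) (q)) (m (q)))))
2. (t (g (q) (g (k (q) (q)) (m (q)))))  →  (t (g (q) (g (q) (m (q)))))


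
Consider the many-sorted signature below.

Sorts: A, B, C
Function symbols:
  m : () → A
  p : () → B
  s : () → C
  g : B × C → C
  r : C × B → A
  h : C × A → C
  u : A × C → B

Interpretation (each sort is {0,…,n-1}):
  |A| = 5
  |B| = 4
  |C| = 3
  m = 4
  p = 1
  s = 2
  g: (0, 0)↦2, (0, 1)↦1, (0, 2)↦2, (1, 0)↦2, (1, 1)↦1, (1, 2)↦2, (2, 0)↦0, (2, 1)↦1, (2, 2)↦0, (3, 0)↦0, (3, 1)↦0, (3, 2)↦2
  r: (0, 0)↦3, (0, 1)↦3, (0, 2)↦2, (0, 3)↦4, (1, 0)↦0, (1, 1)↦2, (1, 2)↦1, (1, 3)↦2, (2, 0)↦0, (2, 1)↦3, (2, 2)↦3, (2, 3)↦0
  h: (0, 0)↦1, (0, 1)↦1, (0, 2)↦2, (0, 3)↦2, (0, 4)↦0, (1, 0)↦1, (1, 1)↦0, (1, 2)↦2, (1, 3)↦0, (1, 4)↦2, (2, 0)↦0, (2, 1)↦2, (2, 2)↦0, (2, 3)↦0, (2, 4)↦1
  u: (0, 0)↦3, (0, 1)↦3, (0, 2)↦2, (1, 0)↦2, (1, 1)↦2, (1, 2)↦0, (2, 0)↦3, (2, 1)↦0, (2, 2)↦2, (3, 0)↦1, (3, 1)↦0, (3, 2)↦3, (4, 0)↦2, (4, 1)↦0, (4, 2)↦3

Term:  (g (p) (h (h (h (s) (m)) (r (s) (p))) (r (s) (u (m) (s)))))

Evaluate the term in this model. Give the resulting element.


  p = 1
  s = 2
  m = 4
  (h (s) (m)) = h(2, 4) = 1
  s = 2
  p = 1
  (r (s) (p)) = r(2, 1) = 3
  (h (h (s) (m)) (r (s) (p))) = h(1, 3) = 0
  s = 2
  m = 4
  s = 2
  (u (m) (s)) = u(4, 2) = 3
  (r (s) (u (m) (s))) = r(2, 3) = 0
  (h (h (h (s) (m)) (r (s) (p))) (r (s) (u (m) (s)))) = h(0, 0) = 1
  (g (p) (h (h (h (s) (m)) (r (s) (p))) (r (s) (u (m) (s))))) = g(1, 1) = 1

value = 1


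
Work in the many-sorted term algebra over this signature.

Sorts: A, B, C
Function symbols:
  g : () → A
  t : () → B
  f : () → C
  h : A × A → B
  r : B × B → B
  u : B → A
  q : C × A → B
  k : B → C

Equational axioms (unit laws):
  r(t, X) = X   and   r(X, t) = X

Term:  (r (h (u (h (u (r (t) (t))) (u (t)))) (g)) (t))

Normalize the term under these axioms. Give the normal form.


1. (r (h (u (h (u (r (t) (t))) (u (t)))) (g)) (t))  →  (h (u (h (u (r (t) (t))) (u (t)))) (g))
2. (h (u (h (u (r (t) (t))) (u (t)))) (g))  →  (h (u (h (u (t)) (u (t)))) (g))

normal form = (h (u (h (u (t)) (u (t)))) (g))


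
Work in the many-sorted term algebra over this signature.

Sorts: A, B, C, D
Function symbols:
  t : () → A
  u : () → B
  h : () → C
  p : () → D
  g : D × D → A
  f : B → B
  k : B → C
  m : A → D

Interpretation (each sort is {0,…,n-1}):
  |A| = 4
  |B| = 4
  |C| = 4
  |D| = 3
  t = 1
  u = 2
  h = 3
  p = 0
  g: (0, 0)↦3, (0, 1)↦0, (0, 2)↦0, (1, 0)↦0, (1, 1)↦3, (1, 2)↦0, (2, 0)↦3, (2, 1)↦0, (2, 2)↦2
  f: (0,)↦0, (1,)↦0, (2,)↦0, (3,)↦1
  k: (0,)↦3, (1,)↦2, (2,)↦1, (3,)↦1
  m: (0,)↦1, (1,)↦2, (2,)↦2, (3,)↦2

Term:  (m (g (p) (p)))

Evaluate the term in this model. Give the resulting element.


  p = 0
  p = 0
  (g (p) (p)) = g(0, 0) = 3
  (m (g (p) (p))) = m(3,) = 2

value = 2


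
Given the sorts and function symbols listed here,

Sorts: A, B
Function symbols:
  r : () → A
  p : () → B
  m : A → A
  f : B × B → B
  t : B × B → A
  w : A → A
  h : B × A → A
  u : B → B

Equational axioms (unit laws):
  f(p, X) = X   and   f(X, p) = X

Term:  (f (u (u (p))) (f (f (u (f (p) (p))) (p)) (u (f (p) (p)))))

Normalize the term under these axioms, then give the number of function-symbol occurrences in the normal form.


1. (f (u (u (p))) (f (f (u (f (p) (p))) (p)) (u (f (p) (p)))))  →  (f (u (u (p))) (f (u (f (p) (p))) (u (f (p) (p)))))
2. (f (u (u (p))) (f (u (f (p) (p))) (u (f (p) (p)))))  →  (f (u (u (p))) (f (u (p)) (u (f (p) (p)))))
3. (f (u (u (p))) (f (u (p)) (u (f (p) (p)))))  →  (f (u (u (p))) (f (u (p)) (u (p))))
normal form: (f (u (u (p))) (f (u (p)) (u (p))))

size = 9


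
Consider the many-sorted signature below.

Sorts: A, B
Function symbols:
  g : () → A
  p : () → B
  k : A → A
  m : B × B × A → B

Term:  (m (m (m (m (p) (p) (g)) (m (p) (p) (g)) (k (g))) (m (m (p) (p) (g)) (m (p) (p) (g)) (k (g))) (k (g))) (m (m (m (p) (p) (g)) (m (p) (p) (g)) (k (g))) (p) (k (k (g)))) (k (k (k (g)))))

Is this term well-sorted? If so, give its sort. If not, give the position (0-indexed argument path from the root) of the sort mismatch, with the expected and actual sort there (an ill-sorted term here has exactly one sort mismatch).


        (p) : B
        (p) : B
        (g) : A
      (m (p) (p) (g)) : B
        (p) : B
        (p) : B
        (g) : A
      (m (p) (p) (g)) : B
        (g) : A
      (k (g)) : A
    (m (m (p) (p) (g)) (m (p) (p) (g)) (k (g))) : B
        (p) : B
        (p) : B
        (g) : A
      (m (p) (p) (g)) : B
        (p) : B
        (p) : B
        (g) : A
      (m (p) (p) (g)) : B
        (g) : A
      (k (g)) : A
    (m (m (p) (p) (g)) (m (p) (p) (g)) (k (g))) : B
      (g) : A
    (k (g)) : A
  (m (m (m (p) (p) (g)) (m (p) (p) (g)) (k (g))) (m (m (p) (p) (g)) (m (p) (p) (g)) (k (g))) (k (g))) : B
        (p) : B
        (p) : B
        (g) : A
      (m (p) (p) (g)) : B
        (p) : B
        (p) : B
        (g) : A
      (m (p) (p) (g)) : B
        (g) : A
      (k (g)) : A
    (m (m (p) (p) (g)) (m (p) (p) (g)) (k (g))) : B
    (p) : B
        (g) : A
      (k (g)) : A
    (k (k (g))) : A
  (m (m (m (p) (p) (g)) (m (p) (p) (g)) (k (g))) (p) (k (k (g)))) : B
        (g) : A
      (k (g)) : A
    (k (k (g))) : A
  (k (k (k (g)))) : A
(m (m (m (m (p) (p) (g)) (m (p) (p) (g)) (k (g))) (m (m (p) (p) (g)) (m (p) (p) (g)) (k (g))) (k (g))) (m (m (m (p) (p) (g)) (m (p) (p) (g)) (k (g))) (p) (k (k (g)))) (k (k (k (g))))) : B

well-sorted; sort = B


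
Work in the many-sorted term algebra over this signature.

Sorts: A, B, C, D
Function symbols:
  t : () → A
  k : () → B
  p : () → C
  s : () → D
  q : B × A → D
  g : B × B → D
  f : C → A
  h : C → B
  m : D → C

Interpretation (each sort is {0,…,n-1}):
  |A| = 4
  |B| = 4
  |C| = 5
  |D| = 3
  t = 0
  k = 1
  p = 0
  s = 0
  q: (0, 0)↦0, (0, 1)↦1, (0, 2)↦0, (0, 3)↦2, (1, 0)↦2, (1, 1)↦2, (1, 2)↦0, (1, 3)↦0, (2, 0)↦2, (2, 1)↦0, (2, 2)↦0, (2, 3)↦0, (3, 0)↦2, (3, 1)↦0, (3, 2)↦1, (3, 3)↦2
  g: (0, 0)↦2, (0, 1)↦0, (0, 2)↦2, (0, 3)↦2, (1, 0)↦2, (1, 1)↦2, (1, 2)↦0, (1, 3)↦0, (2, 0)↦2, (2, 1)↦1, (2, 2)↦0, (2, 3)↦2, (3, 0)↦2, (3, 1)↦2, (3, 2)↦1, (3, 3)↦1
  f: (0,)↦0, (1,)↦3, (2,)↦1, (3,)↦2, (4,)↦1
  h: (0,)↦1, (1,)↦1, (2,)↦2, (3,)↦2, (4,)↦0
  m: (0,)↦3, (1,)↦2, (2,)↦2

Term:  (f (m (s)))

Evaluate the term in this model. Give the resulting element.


  s = 0
  (m (s)) = m(0,) = 3
  (f (m (s))) = f(3,) = 2

value = 2


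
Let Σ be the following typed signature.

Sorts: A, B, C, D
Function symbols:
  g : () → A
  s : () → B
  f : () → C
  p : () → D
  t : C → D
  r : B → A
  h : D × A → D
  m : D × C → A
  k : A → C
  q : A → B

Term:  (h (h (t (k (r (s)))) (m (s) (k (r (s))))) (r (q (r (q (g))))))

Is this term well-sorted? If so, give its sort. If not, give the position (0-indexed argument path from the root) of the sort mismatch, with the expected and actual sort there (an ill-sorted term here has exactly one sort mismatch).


ill-sorted at position [0, 1, 0]: expected D, got B

          (s) : B
        (r (s)) : A
      (k (r (s))) : C
    (t (k (r (s)))) : D
      (s) : B
          (s) : B
        (r (s)) : A
      (k (r (s))) : C
    (m (s) (k (r (s)))) : ✗ arg 0 at [0, 1, 0] has sort B, expected D
          (g) : A
        (q (g)) : B
      (r (q (g))) : A
    (q (r (q (g)))) : B
  (r (q (r (q (g))))) : A


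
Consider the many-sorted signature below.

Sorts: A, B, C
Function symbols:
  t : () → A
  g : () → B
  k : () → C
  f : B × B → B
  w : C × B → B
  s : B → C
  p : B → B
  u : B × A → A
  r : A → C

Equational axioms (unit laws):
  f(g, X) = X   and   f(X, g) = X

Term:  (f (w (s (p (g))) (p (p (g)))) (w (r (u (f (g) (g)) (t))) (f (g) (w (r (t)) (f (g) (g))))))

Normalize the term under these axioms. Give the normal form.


normal form = (f (w (s (p (g))) (p (p (g)))) (w (r (u (g) (t))) (w (r (t)) (g))))

1. (f (w (s (p (g))) (p (p (g)))) (w (r (u (f (g) (g)) (t))) (f (g) (w (r (t)) (f (g) (g))))))  →  (f (w (s (p (g))) (p (p (g)))) (w (r (u (g) (t))) (f (g) (w (r (t)) (f (g) (g))))))
2. (f (w (s (p (g))) (p (p (g)))) (w (r (u (g) (t))) (f (g) (w (r (t)) (f (g) (g))))))  →  (f (w (s (p (g))) (p (p (g)))) (w (r (u (g) (t))) (w (r (t)) (f (g) (g)))))
3. (f (w (s (p (g))) (p (p (g)))) (w (r (u (g) (t))) (w (r (t)) (f (g) (g)))))  →  (f (w (s (p (g))) (p (p (g)))) (w (r (u (g) (t))) (w (r (t)) (g))))


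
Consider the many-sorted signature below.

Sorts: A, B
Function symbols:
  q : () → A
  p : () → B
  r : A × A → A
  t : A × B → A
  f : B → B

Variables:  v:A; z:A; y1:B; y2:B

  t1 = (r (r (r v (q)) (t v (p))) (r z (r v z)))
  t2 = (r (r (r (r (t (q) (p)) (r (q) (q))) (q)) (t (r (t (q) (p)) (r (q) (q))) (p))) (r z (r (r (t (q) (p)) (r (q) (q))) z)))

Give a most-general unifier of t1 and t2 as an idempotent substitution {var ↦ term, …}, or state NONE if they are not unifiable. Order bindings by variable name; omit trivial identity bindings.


{v ↦ (r (t (q) (p)) (r (q) (q)))}


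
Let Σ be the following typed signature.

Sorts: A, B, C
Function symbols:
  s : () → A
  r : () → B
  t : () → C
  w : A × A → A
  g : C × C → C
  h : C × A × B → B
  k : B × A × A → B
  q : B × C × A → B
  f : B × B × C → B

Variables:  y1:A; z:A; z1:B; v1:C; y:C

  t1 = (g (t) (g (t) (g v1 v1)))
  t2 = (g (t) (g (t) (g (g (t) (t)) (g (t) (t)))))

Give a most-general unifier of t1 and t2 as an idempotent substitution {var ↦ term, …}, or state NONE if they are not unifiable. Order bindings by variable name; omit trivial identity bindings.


{v1 ↦ (g (t) (t))}


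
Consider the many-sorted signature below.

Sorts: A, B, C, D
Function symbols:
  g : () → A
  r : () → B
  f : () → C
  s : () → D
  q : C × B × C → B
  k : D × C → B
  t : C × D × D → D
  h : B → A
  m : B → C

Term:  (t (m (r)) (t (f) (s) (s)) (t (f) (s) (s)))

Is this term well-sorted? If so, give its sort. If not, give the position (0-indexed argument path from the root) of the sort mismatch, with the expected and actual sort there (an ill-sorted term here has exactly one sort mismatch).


    (r) : B
  (m (r)) : C
    (f) : C
    (s) : D
    (s) : D
  (t (f) (s) (s)) : D
    (f) : C
    (s) : D
    (s) : D
  (t (f) (s) (s)) : D
(t (m (r)) (t (f) (s) (s)) (t (f) (s) (s))) : D

well-sorted; sort = D
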